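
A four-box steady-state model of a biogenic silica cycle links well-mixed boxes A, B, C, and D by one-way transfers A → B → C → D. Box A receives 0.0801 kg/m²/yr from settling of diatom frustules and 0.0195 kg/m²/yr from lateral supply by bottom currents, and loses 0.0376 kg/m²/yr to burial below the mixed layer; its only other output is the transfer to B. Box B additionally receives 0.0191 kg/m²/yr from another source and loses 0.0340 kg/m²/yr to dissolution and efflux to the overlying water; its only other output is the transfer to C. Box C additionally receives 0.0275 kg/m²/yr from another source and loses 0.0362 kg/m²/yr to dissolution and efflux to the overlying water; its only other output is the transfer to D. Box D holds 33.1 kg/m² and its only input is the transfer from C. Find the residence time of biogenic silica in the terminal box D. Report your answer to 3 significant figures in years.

862 yr

Box A: F(A→B) = (0.0801 + 0.0195) − 0.0376 = 0.062000 kg/m²/yr.
Box B: F(B→C) = (0.062000 + 0.0191) − 0.0340 = 0.047100 kg/m²/yr.
Box C: F(C→D) = (0.047100 + 0.0275) − 0.0362 = 0.038400 kg/m²/yr.
Box D throughput = its input = 0.038400 kg/m²/yr; τ = 33.1 / 0.038400 = 862.0 yr.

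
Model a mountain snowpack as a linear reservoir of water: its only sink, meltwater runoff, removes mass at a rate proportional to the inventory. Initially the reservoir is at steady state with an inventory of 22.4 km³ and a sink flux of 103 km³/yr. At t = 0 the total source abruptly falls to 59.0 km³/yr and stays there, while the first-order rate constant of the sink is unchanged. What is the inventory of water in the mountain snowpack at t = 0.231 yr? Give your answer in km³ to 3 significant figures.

16.1 km³

Residence time τ = M₀/F₀ = 0.2175 yr. The eventual steady state is M_∞ = M₀·(F₁/F₀) = 22.4 × 59.0/103 = 12.831 km³.
The anomaly ΔM(t) = M(t) − M_∞ decays as ΔM₀·e^(−t/τ) with ΔM₀ = 22.4 − 12.831 = 9.569 km³.
At t = 0.231 yr, e^(−t/τ) = e^(−1.062) = 0.3457, so ΔM = 3.308 km³ and M = 12.831 + 3.308 = 16.139 km³.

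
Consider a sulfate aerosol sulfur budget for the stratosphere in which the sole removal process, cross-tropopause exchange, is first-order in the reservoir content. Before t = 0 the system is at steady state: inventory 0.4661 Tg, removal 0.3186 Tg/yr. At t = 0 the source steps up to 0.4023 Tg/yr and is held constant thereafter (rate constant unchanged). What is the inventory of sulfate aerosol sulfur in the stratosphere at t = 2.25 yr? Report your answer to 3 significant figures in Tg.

0.562 Tg

τ = M₀/F₀ = 0.4661/0.3186 = 1.463 yr; rate constant k = 1/τ.
New steady state M_∞ = F₁/k = F₁·τ = 0.4023 × 1.463 = 0.58855 Tg.
M(t) = M_∞ + (M₀ − M_∞)·e^(−t/τ); t/τ = 2.25/1.463 = 1.538, so e^(−t/τ) = 0.2148.
M(t) = 0.58855 − 0.1225 × 0.2148 = 0.56225 Tg.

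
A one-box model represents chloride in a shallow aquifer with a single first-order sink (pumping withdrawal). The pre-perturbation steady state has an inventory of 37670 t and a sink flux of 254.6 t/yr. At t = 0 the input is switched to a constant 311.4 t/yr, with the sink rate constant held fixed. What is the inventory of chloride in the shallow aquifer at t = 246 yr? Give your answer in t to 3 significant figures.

τ = M₀/F₀ = 37670/254.6 = 148.0 yr; rate constant k = 1/τ.
New steady state M_∞ = F₁/k = F₁·τ = 311.4 × 148.0 = 46074 t.
M(t) = M_∞ + (M₀ − M_∞)·e^(−t/τ); t/τ = 246/148.0 = 1.663, so e^(−t/τ) = 0.1896.
M(t) = 46074 − 8404 × 0.1896 = 44480 t.

44500 t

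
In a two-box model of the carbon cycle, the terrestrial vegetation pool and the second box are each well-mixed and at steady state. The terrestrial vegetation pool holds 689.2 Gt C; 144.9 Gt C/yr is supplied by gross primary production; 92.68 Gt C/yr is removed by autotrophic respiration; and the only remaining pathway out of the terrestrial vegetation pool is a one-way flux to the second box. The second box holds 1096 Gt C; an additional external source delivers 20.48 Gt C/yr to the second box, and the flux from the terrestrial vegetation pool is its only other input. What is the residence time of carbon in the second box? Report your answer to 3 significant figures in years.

Balance the terrestrial vegetation pool: ΣF_in = 144.90 Gt C/yr.
Flux to the second box = ΣF_in − (92.68) = 52.220 Gt C/yr.
Total input to the second box = 52.220 + 20.48 = 72.700 Gt C/yr; at steady state this equals its total output.
τ = M / F = 1096 / 72.700 = 15.08 yr.

15.1 yr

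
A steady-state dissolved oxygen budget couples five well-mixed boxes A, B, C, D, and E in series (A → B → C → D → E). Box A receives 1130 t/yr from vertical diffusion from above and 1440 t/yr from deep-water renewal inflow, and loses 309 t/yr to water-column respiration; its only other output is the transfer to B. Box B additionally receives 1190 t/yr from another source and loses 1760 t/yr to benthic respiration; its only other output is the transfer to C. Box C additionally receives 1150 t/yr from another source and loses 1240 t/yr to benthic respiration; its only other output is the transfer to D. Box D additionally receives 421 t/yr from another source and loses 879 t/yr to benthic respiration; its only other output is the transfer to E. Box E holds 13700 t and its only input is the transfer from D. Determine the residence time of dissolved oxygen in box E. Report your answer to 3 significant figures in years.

Box A: F(A→B) = (1130 + 1440) − 309 = 2261.0 t/yr.
Box B: F(B→C) = (2261.0 + 1190) − 1760 = 1691.0 t/yr.
Box C: F(C→D) = (1691.0 + 1150) − 1240 = 1601.0 t/yr.
Box D: F(D→E) = (1601.0 + 421) − 879 = 1143.0 t/yr.
Box E throughput = its input = 1143.0 t/yr; τ = 13700 / 1143.0 = 11.99 yr.

12.0 yr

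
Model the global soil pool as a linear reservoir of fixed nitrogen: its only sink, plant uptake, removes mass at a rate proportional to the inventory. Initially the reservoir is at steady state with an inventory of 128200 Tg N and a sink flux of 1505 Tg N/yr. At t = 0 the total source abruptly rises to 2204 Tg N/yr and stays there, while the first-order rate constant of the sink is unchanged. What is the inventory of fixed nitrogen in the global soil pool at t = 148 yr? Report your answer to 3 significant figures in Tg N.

177000 Tg N

The sink rate constant is k = F₀/M₀ = 1505/128200 = 0.01174 yr⁻¹.
Solving dM/dt = F₁ − kM with M(0) = M₀ gives M(t) = F₁/k + (M₀ − F₁/k)·e^(−kt).
F₁/k = 2204/0.01174 = 187740 Tg N; kt = 0.01174 × 148 = 1.737, e^(−kt) = 0.1760.
M(148) = 187740 + (128200 − 187740) × 0.1760 = 187740 − 10480 = 177260 Tg N.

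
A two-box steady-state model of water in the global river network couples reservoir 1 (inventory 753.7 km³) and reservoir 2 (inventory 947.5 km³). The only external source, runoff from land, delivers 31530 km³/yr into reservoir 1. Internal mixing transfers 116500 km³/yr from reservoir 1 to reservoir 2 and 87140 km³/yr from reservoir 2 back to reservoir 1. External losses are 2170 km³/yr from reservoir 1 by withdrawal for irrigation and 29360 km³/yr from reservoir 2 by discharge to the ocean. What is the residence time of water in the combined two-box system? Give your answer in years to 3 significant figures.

Residence time in the combined system uses the total inventory and the total *external* removal — internal exchanges between the two boxes cancel.
M_total = 753.7 + 947.5 = 1701.2 km³.
ΣF_external_out = 2170 + 29360 = 31530 km³/yr.
τ = M_total / ΣF_ext = 1701.2 / 31530 = 0.05395 yr.

0.0540 yr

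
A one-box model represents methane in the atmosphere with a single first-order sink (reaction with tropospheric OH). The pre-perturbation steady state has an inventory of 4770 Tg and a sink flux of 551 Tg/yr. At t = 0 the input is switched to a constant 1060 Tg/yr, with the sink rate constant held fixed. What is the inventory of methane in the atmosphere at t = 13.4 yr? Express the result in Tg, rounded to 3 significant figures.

8240 Tg

τ = M₀/F₀ = 4770/551 = 8.657 yr; rate constant k = 1/τ.
New steady state M_∞ = F₁/k = F₁·τ = 1060 × 8.657 = 9176.4 Tg.
M(t) = M_∞ + (M₀ − M_∞)·e^(−t/τ); t/τ = 13.4/8.657 = 1.548, so e^(−t/τ) = 0.2127.
M(t) = 9176.4 − 4406 × 0.2127 = 8239.2 Tg.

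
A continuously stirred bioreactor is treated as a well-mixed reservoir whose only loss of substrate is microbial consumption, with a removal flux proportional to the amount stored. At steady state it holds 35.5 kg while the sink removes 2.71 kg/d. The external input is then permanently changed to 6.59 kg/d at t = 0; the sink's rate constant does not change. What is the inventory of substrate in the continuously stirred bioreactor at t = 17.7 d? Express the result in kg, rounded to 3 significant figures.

The sink rate constant is k = F₀/M₀ = 2.71/35.5 = 0.07634 d⁻¹.
Solving dM/dt = F₁ − kM with M(0) = M₀ gives M(t) = F₁/k + (M₀ − F₁/k)·e^(−kt).
F₁/k = 6.59/0.07634 = 86.327 kg; kt = 0.07634 × 17.7 = 1.351, e^(−kt) = 0.2589.
M(17.7) = 86.327 + (35.5 − 86.327) × 0.2589 = 86.327 − 13.16 = 73.166 kg.

73.2 kg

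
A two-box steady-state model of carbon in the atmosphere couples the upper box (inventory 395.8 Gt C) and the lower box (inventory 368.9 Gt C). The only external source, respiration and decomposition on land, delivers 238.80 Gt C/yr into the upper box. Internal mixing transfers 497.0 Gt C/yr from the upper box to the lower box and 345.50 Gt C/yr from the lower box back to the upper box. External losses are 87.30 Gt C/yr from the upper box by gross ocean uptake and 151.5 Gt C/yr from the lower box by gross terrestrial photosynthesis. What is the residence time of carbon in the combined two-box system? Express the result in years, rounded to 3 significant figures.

Residence time in the combined system uses the total inventory and the total *external* removal — internal exchanges between the two boxes cancel.
M_total = 395.8 + 368.9 = 764.70 Gt C.
ΣF_external_out = 87.30 + 151.5 = 238.80 Gt C/yr.
τ = M_total / ΣF_ext = 764.70 / 238.80 = 3.202 yr.

3.20 yr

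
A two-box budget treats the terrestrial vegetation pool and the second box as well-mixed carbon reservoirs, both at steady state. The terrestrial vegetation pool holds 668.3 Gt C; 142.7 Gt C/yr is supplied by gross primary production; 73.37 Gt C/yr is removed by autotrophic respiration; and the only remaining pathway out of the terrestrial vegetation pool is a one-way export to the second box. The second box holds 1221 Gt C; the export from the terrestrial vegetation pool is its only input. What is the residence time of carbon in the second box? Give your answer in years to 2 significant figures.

Balance the terrestrial vegetation pool: ΣF_in = 142.70 Gt C/yr.
Export to the second box = ΣF_in − (73.37) = 69.330 Gt C/yr.
At steady state the output of the second box equals its input, 69.330 Gt C/yr.
τ = M / F = 1221 / 69.330 = 17.61 yr.

18 yr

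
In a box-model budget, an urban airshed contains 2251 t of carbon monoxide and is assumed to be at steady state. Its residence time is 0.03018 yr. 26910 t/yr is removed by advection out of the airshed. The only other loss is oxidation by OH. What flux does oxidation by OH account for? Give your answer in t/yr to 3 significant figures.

Total removal F = M/τ = 2251 / 0.03018 = 74590 t/yr.
Oxidation by OH = F − (26910) = 74590 − 26910 = 47680 t/yr.

47700 t/yr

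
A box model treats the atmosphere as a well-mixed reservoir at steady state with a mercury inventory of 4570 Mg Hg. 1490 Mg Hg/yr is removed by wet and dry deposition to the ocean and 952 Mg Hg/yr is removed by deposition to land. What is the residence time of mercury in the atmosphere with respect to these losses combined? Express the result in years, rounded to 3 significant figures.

Total removal = 1490 + 952.0 = 2442.0 Mg Hg/yr.
τ = M / ΣF_out = 4570 / 2442.0 = 1.871 yr.

1.87 yr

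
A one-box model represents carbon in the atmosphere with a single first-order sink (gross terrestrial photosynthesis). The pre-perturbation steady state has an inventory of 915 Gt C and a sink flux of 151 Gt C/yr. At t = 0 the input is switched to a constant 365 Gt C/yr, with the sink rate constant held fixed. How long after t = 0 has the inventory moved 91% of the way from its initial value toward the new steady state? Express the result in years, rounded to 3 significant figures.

τ = M₀/F₀ = 915/151 = 6.060 yr.
The remaining gap fraction is e^(−t/τ); 91% covered ⇒ e^(−t/τ) = 0.0900.
t = −τ ln(0.0900) = 6.060 × 2.408 = 14.59 yr.

14.6 yr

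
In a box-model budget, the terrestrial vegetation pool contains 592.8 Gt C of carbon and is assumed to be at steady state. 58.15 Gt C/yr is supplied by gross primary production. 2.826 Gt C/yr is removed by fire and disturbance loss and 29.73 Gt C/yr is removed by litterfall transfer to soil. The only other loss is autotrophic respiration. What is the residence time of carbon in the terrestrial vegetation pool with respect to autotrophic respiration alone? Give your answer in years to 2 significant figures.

23 yr

At steady state ΣF_in = ΣF_out.
ΣF_in = 58.150 Gt C/yr.
Autotrophic respiration flux = ΣF_in − (2.826 + 29.73) = 58.150 − 32.56 = 25.59 Gt C/yr.
τ = M / F = 592.8 / 25.59 = 23.16 yr.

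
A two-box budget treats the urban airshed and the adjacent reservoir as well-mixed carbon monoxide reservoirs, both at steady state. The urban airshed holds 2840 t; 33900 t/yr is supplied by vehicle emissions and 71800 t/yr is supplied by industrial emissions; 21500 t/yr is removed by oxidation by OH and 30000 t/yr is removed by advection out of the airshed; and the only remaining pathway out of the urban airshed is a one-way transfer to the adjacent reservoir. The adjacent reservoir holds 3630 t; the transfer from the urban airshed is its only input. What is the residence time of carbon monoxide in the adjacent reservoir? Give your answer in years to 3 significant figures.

Balance the urban airshed: ΣF_in = 33900 + 71800 = 105700 t/yr.
Transfer to the adjacent reservoir = ΣF_in − (21500 + 30000) = 54200 t/yr.
At steady state the output of the adjacent reservoir equals its input, 54200 t/yr.
τ = M / F = 3630 / 54200 = 0.06697 yr.

0.0670 yr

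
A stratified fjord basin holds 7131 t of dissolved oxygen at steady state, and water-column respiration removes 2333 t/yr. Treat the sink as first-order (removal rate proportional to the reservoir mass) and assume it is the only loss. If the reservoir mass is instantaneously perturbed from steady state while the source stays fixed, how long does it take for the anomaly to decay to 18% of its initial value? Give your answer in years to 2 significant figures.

5.2 yr

For a linear reservoir the anomaly decays as exp(−t/τ) with τ = M/F = 7131/2333 = 3.057 yr.
exp(−t/τ) = 0.18 ⇒ t = −τ ln(0.18) = 3.057 × 1.715 = 5.241 yr.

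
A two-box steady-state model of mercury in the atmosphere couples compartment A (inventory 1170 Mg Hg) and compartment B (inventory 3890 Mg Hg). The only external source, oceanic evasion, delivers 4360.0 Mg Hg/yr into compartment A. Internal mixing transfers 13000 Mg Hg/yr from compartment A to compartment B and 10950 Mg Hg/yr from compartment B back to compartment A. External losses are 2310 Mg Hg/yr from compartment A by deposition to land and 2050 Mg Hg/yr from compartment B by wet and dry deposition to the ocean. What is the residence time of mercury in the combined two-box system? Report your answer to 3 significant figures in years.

Residence time in the combined system uses the total inventory and the total *external* removal — internal exchanges between the two boxes cancel.
M_total = 1170 + 3890 = 5060.0 Mg Hg.
ΣF_external_out = 2310 + 2050 = 4360.0 Mg Hg/yr.
τ = M_total / ΣF_ext = 5060.0 / 4360.0 = 1.161 yr.

1.16 yr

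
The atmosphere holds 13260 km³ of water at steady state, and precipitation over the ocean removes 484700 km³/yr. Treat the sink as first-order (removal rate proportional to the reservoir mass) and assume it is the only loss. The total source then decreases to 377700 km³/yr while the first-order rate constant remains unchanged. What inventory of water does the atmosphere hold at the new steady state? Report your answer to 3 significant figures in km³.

10300 km³

Rate constant k = F/M = 484700 / 13260 = 36.55 yr⁻¹.
At the new steady state, source = k·M_new ⇒ M_new = 377700 / 36.55 = 10330 km³.
(Equivalently M_new = M × F_new/F_old = 13260 × 377700/484700.)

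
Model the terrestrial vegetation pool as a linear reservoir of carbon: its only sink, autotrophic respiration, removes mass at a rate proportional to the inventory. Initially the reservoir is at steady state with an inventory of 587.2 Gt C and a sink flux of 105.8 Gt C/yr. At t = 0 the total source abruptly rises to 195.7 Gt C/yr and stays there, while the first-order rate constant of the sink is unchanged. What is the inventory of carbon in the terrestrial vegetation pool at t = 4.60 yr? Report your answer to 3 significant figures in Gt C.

868 Gt C

Residence time τ = M₀/F₀ = 5.550 yr. The eventual steady state is M_∞ = M₀·(F₁/F₀) = 587.2 × 195.7/105.8 = 1086.2 Gt C.
The anomaly ΔM(t) = M(t) − M_∞ decays as ΔM₀·e^(−t/τ) with ΔM₀ = 587.2 − 1086.2 = −499.0 Gt C.
At t = 4.60 yr, e^(−t/τ) = e^(−0.8288) = 0.4366, so ΔM = −217.8 Gt C and M = 1086.2 − 217.8 = 868.33 Gt C.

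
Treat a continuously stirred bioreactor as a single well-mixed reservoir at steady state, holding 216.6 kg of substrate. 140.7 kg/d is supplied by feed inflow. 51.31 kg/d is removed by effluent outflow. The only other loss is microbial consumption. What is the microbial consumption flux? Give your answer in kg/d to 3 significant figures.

At steady state ΣF_in = ΣF_out.
ΣF_in = 140.70 kg/d.
Microbial consumption flux = ΣF_in − (51.31) = 140.70 − 51.31 = 89.39 kg/d.

89.4 kg/d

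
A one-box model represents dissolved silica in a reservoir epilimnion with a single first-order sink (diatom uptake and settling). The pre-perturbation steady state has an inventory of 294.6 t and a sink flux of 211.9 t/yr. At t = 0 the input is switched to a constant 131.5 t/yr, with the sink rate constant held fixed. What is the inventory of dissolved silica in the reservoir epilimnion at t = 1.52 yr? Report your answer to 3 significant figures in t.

τ = M₀/F₀ = 294.6/211.9 = 1.390 yr; rate constant k = 1/τ.
New steady state M_∞ = F₁/k = F₁·τ = 131.5 × 1.390 = 182.82 t.
M(t) = M_∞ + (M₀ − M_∞)·e^(−t/τ); t/τ = 1.52/1.390 = 1.093, so e^(−t/τ) = 0.3351.
M(t) = 182.82 + 111.8 × 0.3351 = 220.28 t.

220 t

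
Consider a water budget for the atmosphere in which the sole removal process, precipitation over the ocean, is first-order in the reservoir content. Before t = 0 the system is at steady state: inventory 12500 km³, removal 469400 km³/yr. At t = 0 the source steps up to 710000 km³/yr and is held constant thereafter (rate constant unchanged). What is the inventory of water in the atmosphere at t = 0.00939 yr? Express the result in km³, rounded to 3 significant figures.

14400 km³

The sink rate constant is k = F₀/M₀ = 469400/12500 = 37.55 yr⁻¹.
Solving dM/dt = F₁ − kM with M(0) = M₀ gives M(t) = F₁/k + (M₀ − F₁/k)·e^(−kt).
F₁/k = 710000/37.55 = 18907 km³; kt = 37.55 × 0.00939 = 0.3526, e^(−kt) = 0.7028.
M(0.00939) = 18907 + (12500 − 18907) × 0.7028 = 18907 − 4503 = 14404 km³.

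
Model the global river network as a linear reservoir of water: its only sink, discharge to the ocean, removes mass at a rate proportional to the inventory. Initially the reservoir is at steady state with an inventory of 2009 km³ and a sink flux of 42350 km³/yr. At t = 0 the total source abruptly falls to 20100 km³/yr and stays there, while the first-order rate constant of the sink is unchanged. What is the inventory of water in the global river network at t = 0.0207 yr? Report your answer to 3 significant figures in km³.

1640 km³

Residence time τ = M₀/F₀ = 0.04744 yr. The eventual steady state is M_∞ = M₀·(F₁/F₀) = 2009 × 20100/42350 = 953.50 km³.
The anomaly ΔM(t) = M(t) − M_∞ decays as ΔM₀·e^(−t/τ) with ΔM₀ = 2009 − 953.50 = 1055 km³.
At t = 0.0207 yr, e^(−t/τ) = e^(−0.4364) = 0.6464, so ΔM = 682.3 km³ and M = 953.50 + 682.3 = 1635.8 km³.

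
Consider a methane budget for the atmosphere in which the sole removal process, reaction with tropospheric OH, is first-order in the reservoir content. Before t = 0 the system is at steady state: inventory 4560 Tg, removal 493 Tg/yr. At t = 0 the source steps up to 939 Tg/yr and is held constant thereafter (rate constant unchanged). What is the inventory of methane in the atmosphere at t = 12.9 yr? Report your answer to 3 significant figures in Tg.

Residence time τ = M₀/F₀ = 9.249 yr. The eventual steady state is M_∞ = M₀·(F₁/F₀) = 4560 × 939/493 = 8685.3 Tg.
The anomaly ΔM(t) = M(t) − M_∞ decays as ΔM₀·e^(−t/τ) with ΔM₀ = 4560 − 8685.3 = −4125 Tg.
At t = 12.9 yr, e^(−t/τ) = e^(−1.395) = 0.2479, so ΔM = −1023 Tg and M = 8685.3 − 1023 = 7662.6 Tg.

7660 Tg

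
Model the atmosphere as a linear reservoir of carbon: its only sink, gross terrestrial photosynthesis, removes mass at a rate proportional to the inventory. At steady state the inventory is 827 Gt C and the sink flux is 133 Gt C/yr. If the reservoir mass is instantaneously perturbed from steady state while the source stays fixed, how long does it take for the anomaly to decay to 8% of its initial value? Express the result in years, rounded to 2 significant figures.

For a linear reservoir the anomaly decays as exp(−t/τ) with τ = M/F = 827/133 = 6.218 yr.
exp(−t/τ) = 0.08 ⇒ t = −τ ln(0.08) = 6.218 × 2.526 = 15.71 yr.

16 yr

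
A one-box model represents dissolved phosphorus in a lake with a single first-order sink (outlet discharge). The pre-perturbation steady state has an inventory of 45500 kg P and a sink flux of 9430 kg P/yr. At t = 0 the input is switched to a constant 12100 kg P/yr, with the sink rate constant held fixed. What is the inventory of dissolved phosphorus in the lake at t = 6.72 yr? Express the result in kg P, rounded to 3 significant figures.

τ = M₀/F₀ = 45500/9430 = 4.825 yr; rate constant k = 1/τ.
New steady state M_∞ = F₁/k = F₁·τ = 12100 × 4.825 = 58383 kg P.
M(t) = M_∞ + (M₀ − M_∞)·e^(−t/τ); t/τ = 6.72/4.825 = 1.393, so e^(−t/τ) = 0.2484.
M(t) = 58383 − 12880 × 0.2484 = 55183 kg P.

55200 kg P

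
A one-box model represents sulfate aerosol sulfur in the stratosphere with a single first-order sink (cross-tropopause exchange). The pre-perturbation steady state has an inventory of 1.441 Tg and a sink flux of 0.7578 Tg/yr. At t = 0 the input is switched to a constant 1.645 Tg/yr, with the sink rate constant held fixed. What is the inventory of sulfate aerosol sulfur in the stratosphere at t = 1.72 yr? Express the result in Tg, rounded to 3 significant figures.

The sink rate constant is k = F₀/M₀ = 0.7578/1.441 = 0.5259 yr⁻¹.
Solving dM/dt = F₁ − kM with M(0) = M₀ gives M(t) = F₁/k + (M₀ − F₁/k)·e^(−kt).
F₁/k = 1.645/0.5259 = 3.1281 Tg; kt = 0.5259 × 1.72 = 0.9045, e^(−kt) = 0.4047.
M(1.72) = 3.1281 + (1.441 − 3.1281) × 0.4047 = 3.1281 − 0.6828 = 2.4452 Tg.

2.45 Tg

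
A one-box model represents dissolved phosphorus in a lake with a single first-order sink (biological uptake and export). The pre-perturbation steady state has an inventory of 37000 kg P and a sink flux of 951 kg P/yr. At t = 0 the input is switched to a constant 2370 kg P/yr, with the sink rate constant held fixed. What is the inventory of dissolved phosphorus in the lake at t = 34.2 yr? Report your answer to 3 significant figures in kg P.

τ = M₀/F₀ = 37000/951 = 38.91 yr; rate constant k = 1/τ.
New steady state M_∞ = F₁/k = F₁·τ = 2370 × 38.91 = 92208 kg P.
M(t) = M_∞ + (M₀ − M_∞)·e^(−t/τ); t/τ = 34.2/38.91 = 0.8790, so e^(−t/τ) = 0.4152.
M(t) = 92208 − 55210 × 0.4152 = 69287 kg P.

69300 kg P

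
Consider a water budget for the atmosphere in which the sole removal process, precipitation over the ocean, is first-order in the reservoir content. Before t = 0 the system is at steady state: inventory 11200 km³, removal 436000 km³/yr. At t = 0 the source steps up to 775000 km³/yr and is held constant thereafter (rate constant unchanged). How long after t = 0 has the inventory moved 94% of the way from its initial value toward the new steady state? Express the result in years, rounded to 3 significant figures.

0.0723 yr

τ = M₀/F₀ = 11200/436000 = 0.02569 yr.
The remaining gap fraction is e^(−t/τ); 94% covered ⇒ e^(−t/τ) = 0.0600.
t = −τ ln(0.0600) = 0.02569 × 2.813 = 0.07227 yr.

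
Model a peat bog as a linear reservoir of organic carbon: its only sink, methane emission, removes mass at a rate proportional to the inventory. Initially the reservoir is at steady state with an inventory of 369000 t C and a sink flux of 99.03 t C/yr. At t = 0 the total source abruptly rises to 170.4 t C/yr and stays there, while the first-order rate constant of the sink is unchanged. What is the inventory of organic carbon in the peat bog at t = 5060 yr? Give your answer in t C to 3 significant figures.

The sink rate constant is k = F₀/M₀ = 99.03/369000 = 0.0002684 yr⁻¹.
Solving dM/dt = F₁ − kM with M(0) = M₀ gives M(t) = F₁/k + (M₀ − F₁/k)·e^(−kt).
F₁/k = 170.4/0.0002684 = 634930 t C; kt = 0.0002684 × 5060 = 1.358, e^(−kt) = 0.2572.
M(5060) = 634930 + (369000 − 634930) × 0.2572 = 634930 − 68390 = 566540 t C.

567000 t C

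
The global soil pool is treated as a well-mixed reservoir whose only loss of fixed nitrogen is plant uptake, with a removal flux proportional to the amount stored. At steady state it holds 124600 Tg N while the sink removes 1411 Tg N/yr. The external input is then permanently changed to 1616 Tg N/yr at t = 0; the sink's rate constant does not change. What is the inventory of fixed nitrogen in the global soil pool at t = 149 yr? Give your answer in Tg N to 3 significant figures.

139000 Tg N

Residence time τ = M₀/F₀ = 88.31 yr. The eventual steady state is M_∞ = M₀·(F₁/F₀) = 124600 × 1616/1411 = 142700 Tg N.
The anomaly ΔM(t) = M(t) − M_∞ decays as ΔM₀·e^(−t/τ) with ΔM₀ = 124600 − 142700 = −18100 Tg N.
At t = 149 yr, e^(−t/τ) = e^(−1.687) = 0.1850, so ΔM = −3349 Tg N and M = 142700 − 3349 = 139350 Tg N.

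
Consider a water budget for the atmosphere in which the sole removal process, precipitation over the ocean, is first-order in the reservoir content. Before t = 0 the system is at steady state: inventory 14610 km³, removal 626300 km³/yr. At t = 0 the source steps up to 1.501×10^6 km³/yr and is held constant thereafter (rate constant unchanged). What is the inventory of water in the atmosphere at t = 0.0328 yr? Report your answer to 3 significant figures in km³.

30000 km³

Residence time τ = M₀/F₀ = 0.02333 yr. The eventual steady state is M_∞ = M₀·(F₁/F₀) = 14610 × 1.501×10^6/626300 = 35015 km³.
The anomaly ΔM(t) = M(t) − M_∞ decays as ΔM₀·e^(−t/τ) with ΔM₀ = 14610 − 35015 = −20400 km³.
At t = 0.0328 yr, e^(−t/τ) = e^(−1.406) = 0.2451, so ΔM = −5001 km³ and M = 35015 − 5001 = 30013 km³.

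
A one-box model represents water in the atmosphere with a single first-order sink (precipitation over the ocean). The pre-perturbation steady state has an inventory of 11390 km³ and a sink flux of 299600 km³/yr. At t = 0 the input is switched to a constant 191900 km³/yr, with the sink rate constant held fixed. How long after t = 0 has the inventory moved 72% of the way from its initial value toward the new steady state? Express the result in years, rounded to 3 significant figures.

τ = M₀/F₀ = 11390/299600 = 0.03802 yr.
The remaining gap fraction is e^(−t/τ); 72% covered ⇒ e^(−t/τ) = 0.280.
t = −τ ln(0.280) = 0.03802 × 1.273 = 0.04839 yr.

0.0484 yr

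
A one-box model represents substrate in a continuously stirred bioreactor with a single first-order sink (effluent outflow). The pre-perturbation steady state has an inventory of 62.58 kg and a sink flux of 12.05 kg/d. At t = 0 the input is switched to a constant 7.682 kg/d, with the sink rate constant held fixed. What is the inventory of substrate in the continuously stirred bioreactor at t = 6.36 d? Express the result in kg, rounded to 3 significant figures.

46.6 kg

τ = M₀/F₀ = 62.58/12.05 = 5.193 d; rate constant k = 1/τ.
New steady state M_∞ = F₁/k = F₁·τ = 7.682 × 5.193 = 39.895 kg.
M(t) = M_∞ + (M₀ − M_∞)·e^(−t/τ); t/τ = 6.36/5.193 = 1.225, so e^(−t/τ) = 0.2939.
M(t) = 39.895 + 22.68 × 0.2939 = 46.562 kg.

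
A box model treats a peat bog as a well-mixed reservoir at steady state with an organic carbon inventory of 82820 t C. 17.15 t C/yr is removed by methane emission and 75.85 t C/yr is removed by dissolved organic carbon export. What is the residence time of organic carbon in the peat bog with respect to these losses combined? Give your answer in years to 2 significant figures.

890 yr

Total removal = 17.15 + 75.85 = 93.000 t C/yr.
τ = M / ΣF_out = 82820 / 93.000 = 890.5 yr.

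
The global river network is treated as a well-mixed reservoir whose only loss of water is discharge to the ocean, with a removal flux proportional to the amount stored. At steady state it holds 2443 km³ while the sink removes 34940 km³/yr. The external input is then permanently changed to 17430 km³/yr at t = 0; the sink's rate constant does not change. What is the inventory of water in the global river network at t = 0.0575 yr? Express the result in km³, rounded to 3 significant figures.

1760 km³

τ = M₀/F₀ = 2443/34940 = 0.06992 yr; rate constant k = 1/τ.
New steady state M_∞ = F₁/k = F₁·τ = 17430 × 0.06992 = 1218.7 km³.
M(t) = M_∞ + (M₀ − M_∞)·e^(−t/τ); t/τ = 0.0575/0.06992 = 0.8224, so e^(−t/τ) = 0.4394.
M(t) = 1218.7 + 1224 × 0.4394 = 1756.6 km³.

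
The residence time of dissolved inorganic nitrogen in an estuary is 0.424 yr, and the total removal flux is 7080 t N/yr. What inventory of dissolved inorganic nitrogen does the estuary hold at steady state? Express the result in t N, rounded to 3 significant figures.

3000 t N

τ = M/F ⇒ M = τ × F = 0.424 × 7080 = 3002 t N.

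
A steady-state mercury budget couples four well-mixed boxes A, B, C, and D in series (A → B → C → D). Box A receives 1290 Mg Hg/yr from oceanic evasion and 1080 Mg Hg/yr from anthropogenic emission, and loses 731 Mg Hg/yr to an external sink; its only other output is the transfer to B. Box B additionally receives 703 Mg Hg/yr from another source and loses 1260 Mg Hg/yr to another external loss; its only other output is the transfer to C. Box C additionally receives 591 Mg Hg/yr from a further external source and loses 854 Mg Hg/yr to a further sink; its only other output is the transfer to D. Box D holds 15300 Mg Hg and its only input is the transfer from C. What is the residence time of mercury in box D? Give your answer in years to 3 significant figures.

Box A: F(A→B) = (1290 + 1080) − 731 = 1639.0 Mg Hg/yr.
Box B: F(B→C) = (1639.0 + 703) − 1260 = 1082.0 Mg Hg/yr.
Box C: F(C→D) = (1082.0 + 591) − 854 = 819.00 Mg Hg/yr.
Box D throughput = its input = 819.00 Mg Hg/yr; τ = 15300 / 819.00 = 18.68 yr.

18.7 yr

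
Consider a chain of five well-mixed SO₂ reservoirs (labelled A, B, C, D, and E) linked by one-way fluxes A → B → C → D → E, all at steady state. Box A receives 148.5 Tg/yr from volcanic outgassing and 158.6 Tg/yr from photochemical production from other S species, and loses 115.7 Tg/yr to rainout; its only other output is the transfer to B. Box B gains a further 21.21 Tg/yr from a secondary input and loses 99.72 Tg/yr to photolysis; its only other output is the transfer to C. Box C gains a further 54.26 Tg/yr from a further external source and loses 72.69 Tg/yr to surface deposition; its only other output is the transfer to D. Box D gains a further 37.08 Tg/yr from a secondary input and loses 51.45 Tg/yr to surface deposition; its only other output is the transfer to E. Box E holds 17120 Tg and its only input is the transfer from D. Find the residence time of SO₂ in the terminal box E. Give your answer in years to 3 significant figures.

Box A: F(A→B) = (148.5 + 158.6) − 115.7 = 191.40 Tg/yr.
Box B: F(B→C) = (191.40 + 21.21) − 99.72 = 112.89 Tg/yr.
Box C: F(C→D) = (112.89 + 54.26) − 72.69 = 94.460 Tg/yr.
Box D: F(D→E) = (94.460 + 37.08) − 51.45 = 80.090 Tg/yr.
Box E throughput = its input = 80.090 Tg/yr; τ = 17120 / 80.090 = 213.8 yr.

214 yr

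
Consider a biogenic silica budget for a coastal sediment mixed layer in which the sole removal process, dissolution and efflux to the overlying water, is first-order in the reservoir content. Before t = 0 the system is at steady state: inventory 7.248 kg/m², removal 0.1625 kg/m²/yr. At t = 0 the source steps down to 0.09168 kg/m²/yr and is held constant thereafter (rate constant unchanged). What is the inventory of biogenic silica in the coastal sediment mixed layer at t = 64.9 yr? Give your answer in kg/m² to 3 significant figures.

The sink rate constant is k = F₀/M₀ = 0.1625/7.248 = 0.02242 yr⁻¹.
Solving dM/dt = F₁ − kM with M(0) = M₀ gives M(t) = F₁/k + (M₀ − F₁/k)·e^(−kt).
F₁/k = 0.09168/0.02242 = 4.0892 kg/m²; kt = 0.02242 × 64.9 = 1.455, e^(−kt) = 0.2334.
M(64.9) = 4.0892 + (7.248 − 4.0892) × 0.2334 = 4.0892 + 0.7372 = 4.8264 kg/m².

4.83 kg/m²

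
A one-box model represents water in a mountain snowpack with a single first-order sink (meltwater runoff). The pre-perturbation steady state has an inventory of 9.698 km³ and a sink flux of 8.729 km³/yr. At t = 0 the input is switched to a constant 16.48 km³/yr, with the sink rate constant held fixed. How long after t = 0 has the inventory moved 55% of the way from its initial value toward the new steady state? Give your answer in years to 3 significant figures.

0.887 yr

τ = M₀/F₀ = 9.698/8.729 = 1.111 yr.
The remaining gap fraction is e^(−t/τ); 55% covered ⇒ e^(−t/τ) = 0.450.
t = −τ ln(0.450) = 1.111 × 0.7985 = 0.8871 yr.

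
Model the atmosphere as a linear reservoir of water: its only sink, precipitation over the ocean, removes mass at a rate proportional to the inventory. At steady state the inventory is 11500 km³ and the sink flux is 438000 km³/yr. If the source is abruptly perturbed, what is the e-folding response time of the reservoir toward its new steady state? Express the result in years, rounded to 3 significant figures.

0.0263 yr

For a linear reservoir the response time equals the residence time τ = M/F.
τ = 11500 / 438000 = 0.02626 yr.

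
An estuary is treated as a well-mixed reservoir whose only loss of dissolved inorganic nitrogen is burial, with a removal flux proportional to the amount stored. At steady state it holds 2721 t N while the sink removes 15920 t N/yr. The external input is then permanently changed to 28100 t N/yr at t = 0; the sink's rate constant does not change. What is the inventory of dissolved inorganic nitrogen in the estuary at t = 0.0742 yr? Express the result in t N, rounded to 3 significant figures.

3450 t N

Residence time τ = M₀/F₀ = 0.1709 yr. The eventual steady state is M_∞ = M₀·(F₁/F₀) = 2721 × 28100/15920 = 4802.8 t N.
The anomaly ΔM(t) = M(t) − M_∞ decays as ΔM₀·e^(−t/τ) with ΔM₀ = 2721 − 4802.8 = −2082 t N.
At t = 0.0742 yr, e^(−t/τ) = e^(−0.4341) = 0.6478, so ΔM = −1349 t N and M = 4802.8 − 1349 = 3454.1 t N.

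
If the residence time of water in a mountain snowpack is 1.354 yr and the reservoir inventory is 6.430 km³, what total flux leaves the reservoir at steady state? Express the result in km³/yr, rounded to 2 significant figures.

4.7 km³/yr

F = M / τ = 6.430 / 1.354 = 4.749 km³/yr.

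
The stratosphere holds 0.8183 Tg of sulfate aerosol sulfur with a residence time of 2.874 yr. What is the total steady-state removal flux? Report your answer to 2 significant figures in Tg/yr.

F = M / τ = 0.8183 / 2.874 = 0.2847 Tg/yr.

0.28 Tg/yr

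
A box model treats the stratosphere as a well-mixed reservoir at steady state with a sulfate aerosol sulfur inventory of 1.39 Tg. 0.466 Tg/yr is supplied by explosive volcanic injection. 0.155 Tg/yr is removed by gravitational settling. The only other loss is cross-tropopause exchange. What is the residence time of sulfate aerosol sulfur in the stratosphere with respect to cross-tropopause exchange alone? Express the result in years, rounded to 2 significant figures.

At steady state ΣF_in = ΣF_out.
ΣF_in = 0.46600 Tg/yr.
Cross-tropopause exchange flux = ΣF_in − (0.155) = 0.46600 − 0.1550 = 0.3110 Tg/yr.
τ = M / F = 1.39 / 0.3110 = 4.469 yr.

4.5 yr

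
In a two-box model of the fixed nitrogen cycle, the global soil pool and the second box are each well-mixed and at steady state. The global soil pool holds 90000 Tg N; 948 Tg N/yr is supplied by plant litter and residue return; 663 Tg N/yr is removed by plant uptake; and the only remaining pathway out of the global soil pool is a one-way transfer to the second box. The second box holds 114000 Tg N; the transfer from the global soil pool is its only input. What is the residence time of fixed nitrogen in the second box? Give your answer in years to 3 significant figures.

Balance the global soil pool: ΣF_in = 948.00 Tg N/yr.
Transfer to the second box = ΣF_in − (663) = 285.00 Tg N/yr.
At steady state the output of the second box equals its input, 285.00 Tg N/yr.
τ = M / F = 114000 / 285.00 = 400.0 yr.

400 yr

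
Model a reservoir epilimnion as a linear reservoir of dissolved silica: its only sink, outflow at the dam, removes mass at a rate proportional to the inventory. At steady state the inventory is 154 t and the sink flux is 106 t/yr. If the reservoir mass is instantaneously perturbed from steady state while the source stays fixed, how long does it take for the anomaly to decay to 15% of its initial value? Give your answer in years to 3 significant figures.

2.76 yr

For a linear reservoir the anomaly decays as exp(−t/τ) with τ = M/F = 154/106 = 1.453 yr.
exp(−t/τ) = 0.15 ⇒ t = −τ ln(0.15) = 1.453 × 1.897 = 2.756 yr.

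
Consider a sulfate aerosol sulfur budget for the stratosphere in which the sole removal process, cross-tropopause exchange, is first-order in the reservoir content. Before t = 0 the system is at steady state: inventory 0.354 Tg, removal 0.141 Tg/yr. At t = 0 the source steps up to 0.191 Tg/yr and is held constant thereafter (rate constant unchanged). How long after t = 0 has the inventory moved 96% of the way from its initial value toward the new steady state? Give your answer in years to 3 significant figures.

τ = M₀/F₀ = 0.354/0.141 = 2.511 yr.
The remaining gap fraction is e^(−t/τ); 96% covered ⇒ e^(−t/τ) = 0.0400.
t = −τ ln(0.0400) = 2.511 × 3.219 = 8.081 yr.

8.08 yr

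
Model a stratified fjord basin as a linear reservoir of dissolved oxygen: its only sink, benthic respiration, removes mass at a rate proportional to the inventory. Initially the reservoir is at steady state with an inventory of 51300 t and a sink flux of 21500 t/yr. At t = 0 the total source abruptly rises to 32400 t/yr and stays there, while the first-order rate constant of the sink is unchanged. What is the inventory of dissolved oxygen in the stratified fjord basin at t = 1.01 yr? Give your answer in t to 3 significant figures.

Residence time τ = M₀/F₀ = 2.386 yr. The eventual steady state is M_∞ = M₀·(F₁/F₀) = 51300 × 32400/21500 = 77308 t.
The anomaly ΔM(t) = M(t) − M_∞ decays as ΔM₀·e^(−t/τ) with ΔM₀ = 51300 − 77308 = −26010 t.
At t = 1.01 yr, e^(−t/τ) = e^(−0.4233) = 0.6549, so ΔM = −17030 t and M = 77308 − 17030 = 60276 t.

60300 t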